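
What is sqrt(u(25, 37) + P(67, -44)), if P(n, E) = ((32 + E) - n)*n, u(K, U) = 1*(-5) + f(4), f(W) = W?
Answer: I*sqrt(5294) ≈ 72.76*I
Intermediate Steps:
u(K, U) = -1 (u(K, U) = 1*(-5) + 4 = -5 + 4 = -1)
P(n, E) = n*(32 + E - n) (P(n, E) = (32 + E - n)*n = n*(32 + E - n))
sqrt(u(25, 37) + P(67, -44)) = sqrt(-1 + 67*(32 - 44 - 1*67)) = sqrt(-1 + 67*(32 - 44 - 67)) = sqrt(-1 + 67*(-79)) = sqrt(-1 - 5293) = sqrt(-5294) = I*sqrt(5294)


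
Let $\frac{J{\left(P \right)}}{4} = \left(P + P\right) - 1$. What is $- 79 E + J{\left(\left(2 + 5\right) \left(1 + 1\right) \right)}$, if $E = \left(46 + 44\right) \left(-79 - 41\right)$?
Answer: $853308$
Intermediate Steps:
$J{\left(P \right)} = -4 + 8 P$ ($J{\left(P \right)} = 4 \left(\left(P + P\right) - 1\right) = 4 \left(2 P - 1\right) = 4 \left(-1 + 2 P\right) = -4 + 8 P$)
$E = -10800$ ($E = 90 \left(-120\right) = -10800$)
$- 79 E + J{\left(\left(2 + 5\right) \left(1 + 1\right) \right)} = \left(-79\right) \left(-10800\right) - \left(4 - 8 \left(2 + 5\right) \left(1 + 1\right)\right) = 853200 - \left(4 - 8 \cdot 7 \cdot 2\right) = 853200 + \left(-4 + 8 \cdot 14\right) = 853200 + \left(-4 + 112\right) = 853200 + 108 = 853308$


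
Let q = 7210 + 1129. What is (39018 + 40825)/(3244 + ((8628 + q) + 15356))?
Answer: 79843/35567 ≈ 2.2449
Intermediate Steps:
q = 8339
(39018 + 40825)/(3244 + ((8628 + q) + 15356)) = (39018 + 40825)/(3244 + ((8628 + 8339) + 15356)) = 79843/(3244 + (16967 + 15356)) = 79843/(3244 + 32323) = 79843/35567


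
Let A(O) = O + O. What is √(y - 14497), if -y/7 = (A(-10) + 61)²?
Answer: 14*I*√134 ≈ 162.06*I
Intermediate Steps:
A(O) = 2*O
y = -11767 (y = -7*(2*(-10) + 61)² = -7*(-20 + 61)² = -7*41² = -7*1681 = -11767)
√(y - 14497) = √(-11767 - 14497) = √(-26264) = 14*I*√134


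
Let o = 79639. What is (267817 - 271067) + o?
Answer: 76389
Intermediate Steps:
(267817 - 271067) + o = (267817 - 271067) + 79639 = -3250 + 79639 = 76389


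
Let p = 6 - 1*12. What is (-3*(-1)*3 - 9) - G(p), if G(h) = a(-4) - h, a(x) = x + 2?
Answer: -4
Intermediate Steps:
p = -6 (p = 6 - 12 = -6)
a(x) = 2 + x
G(h) = -2 - h (G(h) = (2 - 4) - h = -2 - h)
(-3*(-1)*3 - 9) - G(p) = (-3*(-1)*3 - 9) - (-2 - 1*(-6)) = (3*3 - 9) - (-2 + 6) = (9 - 9) - 1*4 = 0 - 4 = -4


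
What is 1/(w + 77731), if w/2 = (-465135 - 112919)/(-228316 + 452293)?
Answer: 223977/17408800079 ≈ 1.2866e-5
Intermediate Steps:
w = -1156108/223977 (w = 2*((-465135 - 112919)/(-228316 + 452293)) = 2*(-578054/223977) = -1156108/223977 ≈ -5.1617)
1/(w + 77731) = 1/(-1156108/223977 + 77731) = 1/(17408800079/223977) = 223977/17408800079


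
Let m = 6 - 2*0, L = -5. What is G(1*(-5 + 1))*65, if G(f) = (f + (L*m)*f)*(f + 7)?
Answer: 22620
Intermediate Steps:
m = 6 (m = 6 + 0 = 6)
G(f) = -29*f*(7 + f) (G(f) = (f + (-5*6)*f)*(f + 7) = (f - 30*f)*(7 + f) = (-29*f)*(7 + f) = -29*f*(7 + f))
G(1*(-5 + 1))*65 = -29*1*(-5 + 1)*(7 + 1*(-5 + 1))*65 = -29*1*(-4)*(7 + 1*(-4))*65 = -29*(-4)*(7 - 4)*65 = -29*(-4)*3*65 = 348*65 = 22620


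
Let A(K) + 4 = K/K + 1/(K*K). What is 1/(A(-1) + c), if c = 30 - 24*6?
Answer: -1/116 ≈ -0.0086207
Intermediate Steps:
c = -114 (c = 30 - 144 = -114)
A(K) = -3 + K⁻² (A(K) = -4 + (K/K + 1/(K*K)) = -4 + (1 + K⁻²) = -3 + K⁻²)
1/(A(-1) + c) = 1/((-3 + (-1)⁻²) - 114) = 1/((-3 + 1) - 114) = 1/(-2 - 114) = 1/(-116) = -1/116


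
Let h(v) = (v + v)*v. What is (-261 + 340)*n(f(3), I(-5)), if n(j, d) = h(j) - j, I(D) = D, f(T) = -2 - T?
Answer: 4345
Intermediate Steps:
h(v) = 2*v**2 (h(v) = (2*v)*v = 2*v**2)
n(j, d) = -j + 2*j**2 (n(j, d) = 2*j**2 - j = -j + 2*j**2)
(-261 + 340)*n(f(3), I(-5)) = (-261 + 340)*((-2 - 1*3)*(-1 + 2*(-2 - 1*3))) = 79*((-2 - 3)*(-1 + 2*(-2 - 3))) = 79*(-5*(-1 + 2*(-5))) = 79*(-5*(-1 - 10)) = 79*(-5*(-11)) = 79*55 = 4345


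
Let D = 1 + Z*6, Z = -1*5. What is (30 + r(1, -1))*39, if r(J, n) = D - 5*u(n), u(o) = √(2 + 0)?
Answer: 39 - 195*√2 ≈ -236.77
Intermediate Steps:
u(o) = √2
Z = -5
D = -29 (D = 1 - 5*6 = 1 - 30 = -29)
r(J, n) = -29 - 5*√2
(30 + r(1, -1))*39 = (30 + (-29 - 5*√2))*39 = (1 - 5*√2)*39 = 39 - 195*√2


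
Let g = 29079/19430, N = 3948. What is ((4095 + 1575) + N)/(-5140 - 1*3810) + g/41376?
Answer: -257733103773/239840811200 ≈ -1.0746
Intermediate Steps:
g = 29079/19430 (g = 29079*(1/19430) = 29079/19430 ≈ 1.4966)
((4095 + 1575) + N)/(-5140 - 1*3810) + g/41376 = ((4095 + 1575) + 3948)/(-5140 - 1*3810) + (29079/19430)/41376 = (5670 + 3948)/(-5140 - 3810) + (29079/19430)*(1/41376) = 9618/(-8950) + 9693/267978560 = 9618*(-1/8950) + 9693/267978560 = -4809/4475 + 9693/267978560 = -257733103773/239840811200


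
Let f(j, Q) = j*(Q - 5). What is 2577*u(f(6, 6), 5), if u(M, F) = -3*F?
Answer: -38655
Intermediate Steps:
f(j, Q) = j*(-5 + Q)
2577*u(f(6, 6), 5) = 2577*(-3*5) = 2577*(-15) = -38655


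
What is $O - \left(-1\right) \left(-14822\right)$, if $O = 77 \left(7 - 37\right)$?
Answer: $-17132$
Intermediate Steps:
$O = -2310$ ($O = 77 \left(-30\right) = -2310$)
$O - \left(-1\right) \left(-14822\right) = -2310 - \left(-1\right) \left(-14822\right) = -2310 - 14822 = -17132$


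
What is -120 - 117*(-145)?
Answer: 16845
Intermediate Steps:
-120 - 117*(-145) = -120 + 16965 = 16845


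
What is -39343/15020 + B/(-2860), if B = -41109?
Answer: 2524681/214786 ≈ 11.754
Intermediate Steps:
-39343/15020 + B/(-2860) = -39343/15020 - 41109/(-2860) = -39343*1/15020 - 41109*(-1/2860) = -39343/15020 + 41109/2860 = 2524681/214786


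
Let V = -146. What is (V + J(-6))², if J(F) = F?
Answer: 23104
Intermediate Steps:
(V + J(-6))² = (-146 - 6)² = (-152)² = 23104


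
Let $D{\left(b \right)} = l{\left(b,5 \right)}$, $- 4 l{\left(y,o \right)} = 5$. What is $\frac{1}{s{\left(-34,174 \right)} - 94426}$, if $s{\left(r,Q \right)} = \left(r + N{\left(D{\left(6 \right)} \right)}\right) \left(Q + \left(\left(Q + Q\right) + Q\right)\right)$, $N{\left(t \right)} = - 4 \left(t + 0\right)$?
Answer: $- \frac{1}{114610} \approx -8.7252 \cdot 10^{-6}$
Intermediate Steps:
$l{\left(y,o \right)} = - \frac{5}{4}$ ($l{\left(y,o \right)} = \left(- \frac{1}{4}\right) 5 = - \frac{5}{4}$)
$D{\left(b \right)} = - \frac{5}{4}$
$N{\left(t \right)} = - 4 t$
$s{\left(r,Q \right)} = 4 Q \left(5 + r\right)$ ($s{\left(r,Q \right)} = \left(r - -5\right) \left(Q + \left(\left(Q + Q\right) + Q\right)\right) = \left(r + 5\right) \left(Q + \left(2 Q + Q\right)\right) = \left(5 + r\right) \left(Q + 3 Q\right) = \left(5 + r\right) 4 Q = 4 Q \left(5 + r\right)$)
$\frac{1}{s{\left(-34,174 \right)} - 94426} = \frac{1}{4 \cdot 174 \left(5 - 34\right) - 94426} = \frac{1}{4 \cdot 174 \left(-29\right) - 94426} = \frac{1}{-20184 - 94426} = \frac{1}{-114610} = - \frac{1}{114610}$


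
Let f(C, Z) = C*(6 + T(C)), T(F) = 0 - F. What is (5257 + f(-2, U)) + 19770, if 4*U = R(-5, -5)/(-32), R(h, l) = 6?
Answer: 25011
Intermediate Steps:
T(F) = -F
U = -3/64 (U = (6/(-32))/4 = (6*(-1/32))/4 = (¼)*(-3/16) = -3/64 ≈ -0.046875)
f(C, Z) = C*(6 - C)
(5257 + f(-2, U)) + 19770 = (5257 - 2*(6 - 1*(-2))) + 19770 = (5257 - 2*(6 + 2)) + 19770 = (5257 - 2*8) + 19770 = (5257 - 16) + 19770 = 5241 + 19770 = 25011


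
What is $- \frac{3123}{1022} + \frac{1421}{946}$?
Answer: $- \frac{375524}{241703} \approx -1.5537$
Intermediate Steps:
$- \frac{3123}{1022} + \frac{1421}{946} = - \frac{375524}{241703}$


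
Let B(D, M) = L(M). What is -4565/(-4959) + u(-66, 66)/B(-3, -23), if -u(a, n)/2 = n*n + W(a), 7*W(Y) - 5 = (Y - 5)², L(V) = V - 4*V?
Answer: -116753663/798399 ≈ -146.23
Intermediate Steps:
L(V) = -3*V
B(D, M) = -3*M
W(Y) = 5/7 + (-5 + Y)²/7 (W(Y) = 5/7 + (Y - 5)²/7 = 5/7 + (-5 + Y)²/7)
u(a, n) = -10/7 - 2*n² - 2*(-5 + a)²/7 (u(a, n) = -2*(n*n + (5/7 + (-5 + a)²/7)) = -2*(n² + (5/7 + (-5 + a)²/7)) = -2*(5/7 + n² + (-5 + a)²/7) = -10/7 - 2*n² - 2*(-5 + a)²/7)
-4565/(-4959) + u(-66, 66)/B(-3, -23) = -4565/(-4959) + (-10/7 - 2*66² - 2*(-5 - 66)²/7)/((-3*(-23))) = -4565*(-1/4959) + (-10/7 - 2*4356 - 2/7*(-71)²)/69 = 4565/4959 + (-10/7 - 8712 - 2/7*5041)*(1/69) = 4565/4959 + (-10/7 - 8712 - 10082/7)*(1/69) = 4565/4959 - 71076/7*1/69 = 4565/4959 - 23692/161 = -116753663/798399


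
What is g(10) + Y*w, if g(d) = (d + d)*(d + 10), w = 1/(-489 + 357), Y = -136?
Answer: 13234/33 ≈ 401.03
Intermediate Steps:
w = -1/132 (w = 1/(-132) = -1/132 ≈ -0.0075758)
g(d) = 2*d*(10 + d) (g(d) = (2*d)*(10 + d) = 2*d*(10 + d))
g(10) + Y*w = 2*10*(10 + 10) - 136*(-1/132) = 2*10*20 + 34/33 = 400 + 34/33 = 13234/33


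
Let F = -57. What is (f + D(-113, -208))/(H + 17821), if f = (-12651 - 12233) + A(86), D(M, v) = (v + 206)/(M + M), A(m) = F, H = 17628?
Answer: -2818332/4005737 ≈ -0.70357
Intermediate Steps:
A(m) = -57
D(M, v) = (206 + v)/(2*M) (D(M, v) = (206 + v)/((2*M)) = (206 + v)*(1/(2*M)) = (206 + v)/(2*M))
f = -24941 (f = (-12651 - 12233) - 57 = -24884 - 57 = -24941)
(f + D(-113, -208))/(H + 17821) = (-24941 + (½)*(206 - 208)/(-113))/(17628 + 17821) = (-24941 + (½)*(-1/113)*(-2))/35449 = (-24941 + 1/113)*(1/35449) = -2818332/113*1/35449 = -2818332/4005737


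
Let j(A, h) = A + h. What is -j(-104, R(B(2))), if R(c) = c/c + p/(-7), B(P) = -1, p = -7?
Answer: 102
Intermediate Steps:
R(c) = 2 (R(c) = c/c - 7/(-7) = 1 - 7*(-⅐) = 1 + 1 = 2)
-j(-104, R(B(2))) = -(-104 + 2) = -1*(-102) = 102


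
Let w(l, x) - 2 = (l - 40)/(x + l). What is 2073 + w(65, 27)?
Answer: 190925/92 ≈ 2075.3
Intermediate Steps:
w(l, x) = 2 + (-40 + l)/(l + x) (w(l, x) = 2 + (l - 40)/(x + l) = 2 + (-40 + l)/(l + x))
2073 + w(65, 27) = 2073 + (-40 + 2*27 + 3*65)/(65 + 27) = 2073 + (-40 + 54 + 195)/92 = 2073 + (1/92)*209 = 2073 + 209/92 = 190925/92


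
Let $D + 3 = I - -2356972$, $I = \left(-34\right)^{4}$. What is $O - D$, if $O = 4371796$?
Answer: $678491$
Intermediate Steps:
$I = 1336336$
$D = 3693305$ ($D = -3 + \left(1336336 - -2356972\right) = -3 + \left(1336336 + 2356972\right) = -3 + 3693308 = 3693305$)
$O - D = 4371796 - 3693305 = 678491$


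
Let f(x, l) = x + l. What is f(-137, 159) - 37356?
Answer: -37334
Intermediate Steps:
f(x, l) = l + x
f(-137, 159) - 37356 = (159 - 137) - 37356 = 22 - 37356 = -37334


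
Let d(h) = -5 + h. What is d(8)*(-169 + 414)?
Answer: 735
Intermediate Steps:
d(8)*(-169 + 414) = (-5 + 8)*(-169 + 414) = 3*245 = 735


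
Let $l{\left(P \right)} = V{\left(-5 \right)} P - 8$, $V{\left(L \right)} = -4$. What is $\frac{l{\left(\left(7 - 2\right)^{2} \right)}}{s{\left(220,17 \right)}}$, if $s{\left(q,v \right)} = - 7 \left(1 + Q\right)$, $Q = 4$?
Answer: $\frac{108}{35} \approx 3.0857$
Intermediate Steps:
$s{\left(q,v \right)} = -35$ ($s{\left(q,v \right)} = - 7 \left(1 + 4\right) = \left(-7\right) 5 = -35$)
$l{\left(P \right)} = -8 - 4 P$ ($l{\left(P \right)} = - 4 P - 8 = -8 - 4 P$)
$\frac{l{\left(\left(7 - 2\right)^{2} \right)}}{s{\left(220,17 \right)}} = \frac{-8 - 4 \left(7 - 2\right)^{2}}{-35} = \left(-8 - 4 \cdot 5^{2}\right) \left(- \frac{1}{35}\right) = \left(-8 - 100\right) \left(- \frac{1}{35}\right) = \left(-108\right) \left(- \frac{1}{35}\right) = \frac{108}{35}$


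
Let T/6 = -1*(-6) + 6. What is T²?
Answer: 5184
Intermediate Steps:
T = 72 (T = 6*(-1*(-6) + 6) = 6*(6 + 6) = 6*12 = 72)
T² = 72² = 5184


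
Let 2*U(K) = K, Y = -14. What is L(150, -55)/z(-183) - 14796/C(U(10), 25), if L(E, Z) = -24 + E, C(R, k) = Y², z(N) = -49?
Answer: -3825/49 ≈ -78.061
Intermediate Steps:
U(K) = K/2
C(R, k) = 196 (C(R, k) = (-14)² = 196)
L(150, -55)/z(-183) - 14796/C(U(10), 25) = (-24 + 150)/(-49) - 14796/196 = 126*(-1/49) - 14796*1/196 = -18/7 - 3699/49 = -3825/49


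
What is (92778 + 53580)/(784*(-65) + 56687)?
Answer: 48786/1909 ≈ 25.556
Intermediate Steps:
(92778 + 53580)/(784*(-65) + 56687) = 146358/(-50960 + 56687) = 146358/5727 = 146358*(1/5727) = 48786/1909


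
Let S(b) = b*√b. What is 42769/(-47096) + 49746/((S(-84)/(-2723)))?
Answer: -42769/47096 - 3225199*I*√21/84 ≈ -0.90812 - 1.7595e+5*I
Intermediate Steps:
S(b) = b^(3/2)
42769/(-47096) + 49746/((S(-84)/(-2723))) = 42769/(-47096) + 49746/(((-84)^(3/2)/(-2723))) = 42769*(-1/47096) + 49746/((-168*I*√21*(-1/2723))) = -42769/47096 + 49746/((24*I*√21/389)) = -42769/47096 + 49746*(-389*I*√21/504) = -42769/47096 - 3225199*I*√21/84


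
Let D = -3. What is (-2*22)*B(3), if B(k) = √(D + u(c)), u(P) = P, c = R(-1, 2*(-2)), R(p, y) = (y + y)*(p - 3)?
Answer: -44*√29 ≈ -236.95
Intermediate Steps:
R(p, y) = 2*y*(-3 + p) (R(p, y) = (2*y)*(-3 + p) = 2*y*(-3 + p))
c = 32 (c = 2*(2*(-2))*(-3 - 1) = 2*(-4)*(-4) = 32)
B(k) = √29 (B(k) = √(-3 + 32) = √29)
(-2*22)*B(3) = (-2*22)*√29 = -44*√29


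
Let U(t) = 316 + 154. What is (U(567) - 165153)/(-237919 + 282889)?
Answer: -164683/44970 ≈ -3.6621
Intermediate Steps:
U(t) = 470
(U(567) - 165153)/(-237919 + 282889) = (470 - 165153)/(-237919 + 282889) = -164683/44970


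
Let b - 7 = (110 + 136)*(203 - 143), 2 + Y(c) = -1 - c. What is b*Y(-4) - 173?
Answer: 14594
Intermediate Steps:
Y(c) = -3 - c (Y(c) = -2 + (-1 - c) = -3 - c)
b = 14767 (b = 7 + (110 + 136)*(203 - 143) = 7 + 246*60 = 7 + 14760 = 14767)
b*Y(-4) - 173 = 14767*(-3 - 1*(-4)) - 173 = 14767*(-3 + 4) - 173 = 14767*1 - 173 = 14767 - 173 = 14594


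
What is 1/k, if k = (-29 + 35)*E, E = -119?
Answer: -1/714 ≈ -0.0014006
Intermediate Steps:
k = -714 (k = (-29 + 35)*(-119) = 6*(-119) = -714)
1/k = 1/(-714) = -1/714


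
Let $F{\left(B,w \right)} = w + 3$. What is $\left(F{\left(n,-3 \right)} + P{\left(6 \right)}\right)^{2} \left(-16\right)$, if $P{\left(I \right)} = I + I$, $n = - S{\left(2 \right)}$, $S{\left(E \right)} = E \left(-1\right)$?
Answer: $-2304$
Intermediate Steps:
$S{\left(E \right)} = - E$
$n = 2$ ($n = - \left(-1\right) 2 = \left(-1\right) \left(-2\right) = 2$)
$P{\left(I \right)} = 2 I$
$F{\left(B,w \right)} = 3 + w$
$\left(F{\left(n,-3 \right)} + P{\left(6 \right)}\right)^{2} \left(-16\right) = \left(\left(3 - 3\right) + 2 \cdot 6\right)^{2} \left(-16\right) = \left(0 + 12\right)^{2} \left(-16\right) = 12^{2} \left(-16\right) = 144 \left(-16\right) = -2304$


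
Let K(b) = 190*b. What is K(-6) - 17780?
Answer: -18920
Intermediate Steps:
K(-6) - 17780 = 190*(-6) - 17780 = -1140 - 17780 = -18920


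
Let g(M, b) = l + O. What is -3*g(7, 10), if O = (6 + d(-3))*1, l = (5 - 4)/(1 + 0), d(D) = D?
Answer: -12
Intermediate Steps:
l = 1 (l = 1/1 = 1*1 = 1)
O = 3 (O = (6 - 3)*1 = 3*1 = 3)
g(M, b) = 4 (g(M, b) = 1 + 3 = 4)
-3*g(7, 10) = -3*4 = -12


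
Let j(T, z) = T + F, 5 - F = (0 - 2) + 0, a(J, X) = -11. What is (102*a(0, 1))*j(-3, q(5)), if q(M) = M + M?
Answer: -4488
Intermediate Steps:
q(M) = 2*M
F = 7 (F = 5 - ((0 - 2) + 0) = 5 - (-2 + 0) = 5 - 1*(-2) = 5 + 2 = 7)
j(T, z) = 7 + T (j(T, z) = T + 7 = 7 + T)
(102*a(0, 1))*j(-3, q(5)) = (102*(-11))*(7 - 3) = -1122*4 = -4488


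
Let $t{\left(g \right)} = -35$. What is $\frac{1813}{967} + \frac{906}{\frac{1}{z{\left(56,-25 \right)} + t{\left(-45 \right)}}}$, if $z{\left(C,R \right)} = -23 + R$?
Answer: $- \frac{72714653}{967} \approx -75196.0$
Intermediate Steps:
$\frac{1813}{967} + \frac{906}{\frac{1}{z{\left(56,-25 \right)} + t{\left(-45 \right)}}} = \frac{1813}{967} + \frac{906}{\frac{1}{\left(-23 - 25\right) - 35}} = 1813 \cdot \frac{1}{967} + \frac{906}{\frac{1}{-48 - 35}} = \frac{1813}{967} + \frac{906}{\frac{1}{-83}} = \frac{1813}{967} + \frac{906}{- \frac{1}{83}} = \frac{1813}{967} + 906 \left(-83\right) = \frac{1813}{967} - 75198 = - \frac{72714653}{967}$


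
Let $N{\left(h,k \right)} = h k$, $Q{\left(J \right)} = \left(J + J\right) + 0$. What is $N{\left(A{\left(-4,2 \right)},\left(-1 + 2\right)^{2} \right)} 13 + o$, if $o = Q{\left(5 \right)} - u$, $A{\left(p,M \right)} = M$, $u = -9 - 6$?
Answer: $51$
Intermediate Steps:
$Q{\left(J \right)} = 2 J$ ($Q{\left(J \right)} = 2 J + 0 = 2 J$)
$u = -15$ ($u = -9 - 6 = -15$)
$o = 25$ ($o = 2 \cdot 5 - -15 = 10 + 15 = 25$)
$N{\left(A{\left(-4,2 \right)},\left(-1 + 2\right)^{2} \right)} 13 + o = 2 \left(-1 + 2\right)^{2} \cdot 13 + 25 = 2 \cdot 1^{2} \cdot 13 + 25 = 2 \cdot 1 \cdot 13 + 25 = 2 \cdot 13 + 25 = 26 + 25 = 51$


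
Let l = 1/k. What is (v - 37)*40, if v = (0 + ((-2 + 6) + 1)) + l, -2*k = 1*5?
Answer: -1296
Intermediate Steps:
k = -5/2 ≈ -2.5000
l = -2/5 (l = 1/(-5/2) = -2/5 ≈ -0.40000)
v = 23/5 (v = (0 + ((-2 + 6) + 1)) - 2/5 = (0 + (4 + 1)) - 2/5 = (0 + 5) - 2/5 = 5 - 2/5 = 23/5 ≈ 4.6000)
(v - 37)*40 = (23/5 - 37)*40 = -162/5*40 = -1296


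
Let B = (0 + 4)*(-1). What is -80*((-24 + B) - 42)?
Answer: 5600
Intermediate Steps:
B = -4 (B = 4*(-1) = -4)
-80*((-24 + B) - 42) = -80*((-24 - 4) - 42) = -80*(-28 - 42) = -80*(-70) = 5600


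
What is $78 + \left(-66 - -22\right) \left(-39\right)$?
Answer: $1794$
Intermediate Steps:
$78 + \left(-66 - -22\right) \left(-39\right) = 78 + \left(-66 + 22\right) \left(-39\right) = 78 - -1716 = 78 + 1716 = 1794$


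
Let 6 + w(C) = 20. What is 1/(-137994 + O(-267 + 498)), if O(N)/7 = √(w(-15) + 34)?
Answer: -22999/3173723614 - 7*√3/4760585421 ≈ -7.2492e-6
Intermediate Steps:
w(C) = 14 (w(C) = -6 + 20 = 14)
O(N) = 28*√3 (O(N) = 7*√(14 + 34) = 7*√48 = 7*(4*√3) = 28*√3)
1/(-137994 + O(-267 + 498)) = 1/(-137994 + 28*√3)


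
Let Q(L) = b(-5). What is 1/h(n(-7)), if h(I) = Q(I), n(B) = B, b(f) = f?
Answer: -⅕ ≈ -0.20000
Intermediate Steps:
Q(L) = -5
h(I) = -5
1/h(n(-7)) = 1/(-5) = -⅕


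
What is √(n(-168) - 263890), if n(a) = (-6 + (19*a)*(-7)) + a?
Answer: 2*I*√60430 ≈ 491.65*I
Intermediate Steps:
n(a) = -6 - 132*a (n(a) = (-6 - 133*a) + a = -6 - 132*a)
√(n(-168) - 263890) = √((-6 - 132*(-168)) - 263890) = √((-6 + 22176) - 263890) = √(22170 - 263890) = √(-241720) = 2*I*√60430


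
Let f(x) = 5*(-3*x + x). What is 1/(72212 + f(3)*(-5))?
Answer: 1/72362 ≈ 1.3819e-5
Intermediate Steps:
f(x) = -10*x (f(x) = 5*(-2*x) = -10*x)
1/(72212 + f(3)*(-5)) = 1/(72212 - 10*3*(-5)) = 1/(72212 - 30*(-5)) = 1/(72212 + 150) = 1/72362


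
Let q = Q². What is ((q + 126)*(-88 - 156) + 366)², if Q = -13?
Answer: 5128564996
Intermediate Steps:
q = 169 (q = (-13)² = 169)
((q + 126)*(-88 - 156) + 366)² = ((169 + 126)*(-88 - 156) + 366)² = (295*(-244) + 366)² = (-71980 + 366)² = (-71614)² = 5128564996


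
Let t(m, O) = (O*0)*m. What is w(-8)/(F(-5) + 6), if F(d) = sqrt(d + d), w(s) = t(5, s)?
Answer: 0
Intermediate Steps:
t(m, O) = 0 (t(m, O) = 0*m = 0)
w(s) = 0
F(d) = sqrt(2)*sqrt(d) (F(d) = sqrt(2*d) = sqrt(2)*sqrt(d))
w(-8)/(F(-5) + 6) = 0/(sqrt(2)*sqrt(-5) + 6) = 0/(sqrt(2)*(I*sqrt(5)) + 6) = 0/(I*sqrt(10) + 6) = 0/(6 + I*sqrt(10)) = 0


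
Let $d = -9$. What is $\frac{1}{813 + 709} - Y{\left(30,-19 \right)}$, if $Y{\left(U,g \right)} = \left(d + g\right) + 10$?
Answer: $\frac{27397}{1522} \approx 18.001$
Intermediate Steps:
$Y{\left(U,g \right)} = 1 + g$ ($Y{\left(U,g \right)} = \left(-9 + g\right) + 10 = 1 + g$)
$\frac{1}{813 + 709} - Y{\left(30,-19 \right)} = \frac{1}{813 + 709} - \left(1 - 19\right) = \frac{1}{1522} - -18 = \frac{1}{1522} + 18 = \frac{27397}{1522}$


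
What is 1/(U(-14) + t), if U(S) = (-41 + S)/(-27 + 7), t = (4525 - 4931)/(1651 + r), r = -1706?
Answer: 220/2229 ≈ 0.098699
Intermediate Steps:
t = 406/55 (t = (4525 - 4931)/(1651 - 1706) = -406/(-55) = -406*(-1/55) = 406/55 ≈ 7.3818)
U(S) = 41/20 - S/20 (U(S) = (-41 + S)/(-20) = (-41 + S)*(-1/20) = 41/20 - S/20)
1/(U(-14) + t) = 1/((41/20 - 1/20*(-14)) + 406/55) = 1/((41/20 + 7/10) + 406/55) = 1/(11/4 + 406/55) = 1/(2229/220) = 220/2229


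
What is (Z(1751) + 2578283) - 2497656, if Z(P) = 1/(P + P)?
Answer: 282355755/3502 ≈ 80627.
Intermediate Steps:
Z(P) = 1/(2*P)
(Z(1751) + 2578283) - 2497656 = ((½)/1751 + 2578283) - 2497656 = ((½)*(1/1751) + 2578283) - 2497656 = (1/3502 + 2578283) - 2497656 = 9029147067/3502 - 2497656 = 282355755/3502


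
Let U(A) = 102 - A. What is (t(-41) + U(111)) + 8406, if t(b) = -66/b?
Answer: 344343/41 ≈ 8398.6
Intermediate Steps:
(t(-41) + U(111)) + 8406 = (-66/(-41) + (102 - 1*111)) + 8406 = (-66*(-1/41) + (102 - 111)) + 8406 = (66/41 - 9) + 8406 = -303/41 + 8406 = 344343/41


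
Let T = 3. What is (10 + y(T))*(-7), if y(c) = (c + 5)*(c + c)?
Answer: -406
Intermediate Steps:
y(c) = 2*c*(5 + c) (y(c) = (5 + c)*(2*c) = 2*c*(5 + c))
(10 + y(T))*(-7) = (10 + 2*3*(5 + 3))*(-7) = (10 + 2*3*8)*(-7) = (10 + 48)*(-7) = 58*(-7) = -406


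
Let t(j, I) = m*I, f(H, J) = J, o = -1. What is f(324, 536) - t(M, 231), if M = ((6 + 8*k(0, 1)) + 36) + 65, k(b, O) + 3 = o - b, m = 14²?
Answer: -44740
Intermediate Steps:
m = 196
k(b, O) = -4 - b (k(b, O) = -3 + (-1 - b) = -4 - b)
M = 75 (M = ((6 + 8*(-4 - 1*0)) + 36) + 65 = ((6 + 8*(-4 + 0)) + 36) + 65 = ((6 + 8*(-4)) + 36) + 65 = ((6 - 32) + 36) + 65 = (-26 + 36) + 65 = 10 + 65 = 75)
t(j, I) = 196*I
f(324, 536) - t(M, 231) = 536 - 196*231 = 536 - 1*45276 = 536 - 45276 = -44740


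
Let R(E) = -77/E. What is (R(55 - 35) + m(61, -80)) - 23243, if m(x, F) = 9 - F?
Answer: -463157/20 ≈ -23158.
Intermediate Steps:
(R(55 - 35) + m(61, -80)) - 23243 = (-77/(55 - 35) + (9 - 1*(-80))) - 23243 = (-77/20 + (9 + 80)) - 23243 = (-77*1/20 + 89) - 23243 = (-77/20 + 89) - 23243 = 1703/20 - 23243 = -463157/20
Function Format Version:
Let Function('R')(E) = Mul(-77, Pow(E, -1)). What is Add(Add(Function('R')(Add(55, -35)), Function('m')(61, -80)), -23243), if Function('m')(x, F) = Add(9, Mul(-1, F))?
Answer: Rational(-463157, 20) ≈ -23158.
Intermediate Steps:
Add(Add(Function('R')(Add(55, -35)), Function('m')(61, -80)), -23243) = Add(Add(Mul(-77, Pow(Add(55, -35), -1)), Add(9, Mul(-1, -80))), -23243) = Add(Add(Mul(-77, Pow(20, -1)), Add(9, 80)), -23243) = Add(Add(Mul(-77, Rational(1, 20)), 89), -23243) = Add(Add(Rational(-77, 20), 89), -23243) = Add(Rational(1703, 20), -23243) = Rational(-463157, 20)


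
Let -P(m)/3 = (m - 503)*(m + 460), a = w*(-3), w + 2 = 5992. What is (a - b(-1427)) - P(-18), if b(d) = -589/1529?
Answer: -1083779075/1529 ≈ -7.0882e+5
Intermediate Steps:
w = 5990 (w = -2 + 5992 = 5990)
a = -17970 (a = 5990*(-3) = -17970)
P(m) = -3*(-503 + m)*(460 + m) (P(m) = -3*(m - 503)*(m + 460) = -3*(-503 + m)*(460 + m))
b(d) = -589/1529 (b(d) = -589*1/1529 = -589/1529)
(a - b(-1427)) - P(-18) = (-17970 - 1*(-589/1529)) - (694140 - 3*(-18)**2 + 129*(-18)) = (-17970 + 589/1529) - (694140 - 3*324 - 2322) = -27475541/1529 - (694140 - 972 - 2322) = -27475541/1529 - 1*690846 = -27475541/1529 - 690846 = -1083779075/1529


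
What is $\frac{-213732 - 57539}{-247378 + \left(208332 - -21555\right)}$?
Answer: $\frac{271271}{17491} \approx 15.509$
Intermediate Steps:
$\frac{-213732 - 57539}{-247378 + \left(208332 - -21555\right)} = - \frac{271271}{-247378 + \left(208332 + 21555\right)} = - \frac{271271}{-247378 + 229887} = - \frac{271271}{-17491} = \left(-271271\right) \left(- \frac{1}{17491}\right) = \frac{271271}{17491}$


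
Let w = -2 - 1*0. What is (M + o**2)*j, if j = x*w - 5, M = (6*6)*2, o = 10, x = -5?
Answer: 860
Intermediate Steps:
M = 72 (M = 36*2 = 72)
w = -2 (w = -2 + 0 = -2)
j = 5 (j = -5*(-2) - 5 = 10 - 5 = 5)
(M + o**2)*j = (72 + 10**2)*5 = (72 + 100)*5 = 172*5 = 860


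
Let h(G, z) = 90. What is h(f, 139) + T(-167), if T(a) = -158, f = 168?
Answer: -68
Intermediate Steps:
h(f, 139) + T(-167) = 90 - 158 = -68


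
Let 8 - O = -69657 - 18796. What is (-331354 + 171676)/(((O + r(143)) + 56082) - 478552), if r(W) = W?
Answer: 79839/166933 ≈ 0.47827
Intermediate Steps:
O = 88461 (O = 8 - (-69657 - 18796) = 8 - 1*(-88453) = 8 + 88453 = 88461)
(-331354 + 171676)/(((O + r(143)) + 56082) - 478552) = (-331354 + 171676)/(((88461 + 143) + 56082) - 478552) = -159678/((88604 + 56082) - 478552) = -159678/(144686 - 478552) = -159678/(-333866) = -159678*(-1/333866) = 79839/166933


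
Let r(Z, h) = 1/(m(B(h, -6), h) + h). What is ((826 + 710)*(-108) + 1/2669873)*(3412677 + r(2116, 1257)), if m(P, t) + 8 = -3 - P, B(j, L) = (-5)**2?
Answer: -1845510090818523187814/3259914933 ≈ -5.6612e+11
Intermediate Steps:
B(j, L) = 25
m(P, t) = -11 - P (m(P, t) = -8 + (-3 - P) = -11 - P)
r(Z, h) = 1/(-36 + h) (r(Z, h) = 1/((-11 - 1*25) + h) = 1/((-11 - 25) + h) = 1/(-36 + h))
((826 + 710)*(-108) + 1/2669873)*(3412677 + r(2116, 1257)) = ((826 + 710)*(-108) + 1/2669873)*(3412677 + 1/(-36 + 1257)) = (1536*(-108) + 1/2669873)*(3412677 + 1/1221) = (-165888 + 1/2669873)*(3412677 + 1/1221) = -442899892223/2669873*4166878618/1221 = -1845510090818523187814/3259914933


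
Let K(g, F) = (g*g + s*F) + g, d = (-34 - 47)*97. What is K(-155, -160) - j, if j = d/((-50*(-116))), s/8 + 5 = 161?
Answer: -1019690143/5800 ≈ -1.7581e+5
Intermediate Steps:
s = 1248 (s = -40 + 8*161 = -40 + 1288 = 1248)
d = -7857 (d = -81*97 = -7857)
K(g, F) = g + g² + 1248*F (K(g, F) = (g*g + 1248*F) + g = (g² + 1248*F) + g = g + g² + 1248*F)
j = -7857/5800 (j = -7857/((-50*(-116))) = -7857/5800 ≈ -1.3547)
K(-155, -160) - j = (-155 + (-155)² + 1248*(-160)) - 1*(-7857/5800) = (-155 + 24025 - 199680) + 7857/5800 = -175810 + 7857/5800 = -1019690143/5800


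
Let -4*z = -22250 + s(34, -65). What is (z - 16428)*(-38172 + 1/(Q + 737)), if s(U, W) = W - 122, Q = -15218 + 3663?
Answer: 5956727254225/14424 ≈ 4.1297e+8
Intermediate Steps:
Q = -11555
s(U, W) = -122 + W
z = 22437/4 (z = -(-22250 + (-122 - 65))/4 = -(-22250 - 187)/4 = -¼*(-22437) = 22437/4 ≈ 5609.3)
(z - 16428)*(-38172 + 1/(Q + 737)) = (22437/4 - 16428)*(-38172 + 1/(-11555 + 737)) = -43275*(-38172 + 1/(-10818))/4 = -43275*(-38172 - 1/10818)/4 = -43275/4*(-412944697/10818) = 5956727254225/14424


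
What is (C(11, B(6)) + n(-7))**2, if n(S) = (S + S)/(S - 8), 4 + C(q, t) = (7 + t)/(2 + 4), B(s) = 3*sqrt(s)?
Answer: 511/100 - 19*sqrt(6)/10 ≈ 0.45597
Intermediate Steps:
C(q, t) = -17/6 + t/6 (C(q, t) = -4 + (7 + t)/(2 + 4) = -4 + (7 + t)/6 = -4 + (7 + t)*(1/6) = -4 + (7/6 + t/6) = -17/6 + t/6)
n(S) = 2*S/(-8 + S) (n(S) = (2*S)/(-8 + S) = 2*S/(-8 + S))
(C(11, B(6)) + n(-7))**2 = ((-17/6 + (3*sqrt(6))/6) + 2*(-7)/(-8 - 7))**2 = ((-17/6 + sqrt(6)/2) + 2*(-7)/(-15))**2 = ((-17/6 + sqrt(6)/2) + 2*(-7)*(-1/15))**2 = ((-17/6 + sqrt(6)/2) + 14/15)**2 = (-19/10 + sqrt(6)/2)**2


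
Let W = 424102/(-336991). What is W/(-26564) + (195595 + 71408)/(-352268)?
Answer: -597503945157859/788360717849908 ≈ -0.75791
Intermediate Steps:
W = -424102/336991 (W = 424102*(-1/336991) = -424102/336991 ≈ -1.2585)
W/(-26564) + (195595 + 71408)/(-352268) = -424102/336991/(-26564) + (195595 + 71408)/(-352268) = -424102/336991*(-1/26564) + 267003*(-1/352268) = 212051/4475914462 - 267003/352268 = -597503945157859/788360717849908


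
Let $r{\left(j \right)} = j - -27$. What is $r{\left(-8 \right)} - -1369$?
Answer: $1388$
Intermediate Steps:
$r{\left(j \right)} = 27 + j$ ($r{\left(j \right)} = j + 27 = 27 + j$)
$r{\left(-8 \right)} - -1369 = \left(27 - 8\right) - -1369 = 19 + 1369 = 1388$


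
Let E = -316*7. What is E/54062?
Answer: -1106/27031 ≈ -0.040916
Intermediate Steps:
E = -2212
E/54062 = -2212/54062 = -2212*1/54062 = -1106/27031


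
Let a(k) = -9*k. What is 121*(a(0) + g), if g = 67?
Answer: 8107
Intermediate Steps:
121*(a(0) + g) = 121*(-9*0 + 67) = 121*(0 + 67) = 121*67 = 8107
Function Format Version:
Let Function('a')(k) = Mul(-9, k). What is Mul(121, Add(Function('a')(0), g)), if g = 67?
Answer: 8107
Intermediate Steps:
Mul(121, Add(Function('a')(0), g)) = Mul(121, Add(Mul(-9, 0), 67)) = Mul(121, Add(0, 67)) = Mul(121, 67) = 8107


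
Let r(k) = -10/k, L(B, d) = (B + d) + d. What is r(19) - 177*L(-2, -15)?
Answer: 107606/19 ≈ 5663.5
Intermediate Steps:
L(B, d) = B + 2*d
r(19) - 177*L(-2, -15) = -10/19 - 177*(-2 + 2*(-15)) = -10*1/19 - 177*(-2 - 30) = -10/19 - 177*(-32) = -10/19 + 5664 = 107606/19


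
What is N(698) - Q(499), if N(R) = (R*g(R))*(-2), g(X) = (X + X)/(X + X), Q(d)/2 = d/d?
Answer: -1398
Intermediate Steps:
Q(d) = 2 (Q(d) = 2*(d/d) = 2*1 = 2)
g(X) = 1 (g(X) = (2*X)/((2*X)) = (2*X)*(1/(2*X)) = 1)
N(R) = -2*R (N(R) = (R*1)*(-2) = R*(-2) = -2*R)
N(698) - Q(499) = -2*698 - 1*2 = -1396 - 2 = -1398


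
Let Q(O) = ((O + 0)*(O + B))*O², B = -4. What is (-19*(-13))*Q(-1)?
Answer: 1235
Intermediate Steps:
Q(O) = O³*(-4 + O) (Q(O) = ((O + 0)*(O - 4))*O² = (O*(-4 + O))*O² = O³*(-4 + O))
(-19*(-13))*Q(-1) = (-19*(-13))*((-1)³*(-4 - 1)) = 247*(-1*(-5)) = 247*5 = 1235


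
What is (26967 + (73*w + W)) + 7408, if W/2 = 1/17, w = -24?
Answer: 554593/17 ≈ 32623.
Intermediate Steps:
W = 2/17 (W = 2*(1/17) = 2/17 ≈ 0.11765)
(26967 + (73*w + W)) + 7408 = (26967 + (73*(-24) + 2/17)) + 7408 = (26967 + (-1752 + 2/17)) + 7408 = (26967 - 29782/17) + 7408 = 428657/17 + 7408 = 554593/17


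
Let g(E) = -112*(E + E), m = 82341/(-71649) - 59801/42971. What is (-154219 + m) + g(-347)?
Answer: -26167838409761/342092131 ≈ -76494.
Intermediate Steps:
m = -869217440/342092131 (m = 82341*(-1/71649) - 59801*1/42971 = -9149/7961 - 59801/42971 = -869217440/342092131 ≈ -2.5409)
g(E) = -224*E
(-154219 + m) + g(-347) = (-154219 - 869217440/342092131) - 224*(-347) = -52757975568129/342092131 + 77728 = -26167838409761/342092131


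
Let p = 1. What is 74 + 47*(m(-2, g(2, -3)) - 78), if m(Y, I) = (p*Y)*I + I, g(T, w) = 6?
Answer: -3874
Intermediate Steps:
m(Y, I) = I + I*Y (m(Y, I) = (1*Y)*I + I = Y*I + I = I*Y + I = I + I*Y)
74 + 47*(m(-2, g(2, -3)) - 78) = 74 + 47*(6*(1 - 2) - 78) = 74 + 47*(6*(-1) - 78) = 74 + 47*(-6 - 78) = 74 + 47*(-84) = 74 - 3948 = -3874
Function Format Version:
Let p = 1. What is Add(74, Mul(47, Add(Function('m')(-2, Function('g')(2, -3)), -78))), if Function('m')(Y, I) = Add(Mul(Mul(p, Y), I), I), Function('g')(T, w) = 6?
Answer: -3874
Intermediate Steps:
Function('m')(Y, I) = Add(I, Mul(I, Y)) (Function('m')(Y, I) = Add(Mul(Mul(1, Y), I), I) = Add(Mul(Y, I), I) = Add(Mul(I, Y), I) = Add(I, Mul(I, Y)))
Add(74, Mul(47, Add(Function('m')(-2, Function('g')(2, -3)), -78))) = Add(74, Mul(47, Add(Mul(6, Add(1, -2)), -78))) = Add(74, Mul(47, Add(Mul(6, -1), -78))) = Add(74, Mul(47, Add(-6, -78))) = Add(74, Mul(47, -84)) = Add(74, -3948) = -3874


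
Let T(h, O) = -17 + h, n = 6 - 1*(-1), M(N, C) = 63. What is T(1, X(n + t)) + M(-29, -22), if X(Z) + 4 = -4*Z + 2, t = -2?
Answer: 47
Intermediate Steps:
n = 7 (n = 6 + 1 = 7)
X(Z) = -2 - 4*Z (X(Z) = -4 + (-4*Z + 2) = -4 + (2 - 4*Z) = -2 - 4*Z)
T(1, X(n + t)) + M(-29, -22) = (-17 + 1) + 63 = -16 + 63 = 47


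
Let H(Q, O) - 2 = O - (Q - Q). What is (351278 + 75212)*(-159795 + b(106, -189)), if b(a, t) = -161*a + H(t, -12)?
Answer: -75433712790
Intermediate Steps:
H(Q, O) = 2 + O (H(Q, O) = 2 + (O - (Q - Q)) = 2 + (O - 1*0) = 2 + (O + 0) = 2 + O)
b(a, t) = -10 - 161*a (b(a, t) = -161*a + (2 - 12) = -161*a - 10 = -10 - 161*a)
(351278 + 75212)*(-159795 + b(106, -189)) = (351278 + 75212)*(-159795 + (-10 - 161*106)) = 426490*(-159795 + (-10 - 17066)) = 426490*(-159795 - 17076) = 426490*(-176871) = -75433712790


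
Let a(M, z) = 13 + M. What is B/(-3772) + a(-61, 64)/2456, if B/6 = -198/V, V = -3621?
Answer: -6859599/349427707 ≈ -0.019631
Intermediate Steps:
B = 396/1207 (B = 6*(-198/(-3621)) = 6*(-198*(-1/3621)) = 6*(66/1207) = 396/1207 ≈ 0.32809)
B/(-3772) + a(-61, 64)/2456 = (396/1207)/(-3772) + (13 - 61)/2456 = (396/1207)*(-1/3772) - 48*1/2456 = -99/1138201 - 6/307 = -6859599/349427707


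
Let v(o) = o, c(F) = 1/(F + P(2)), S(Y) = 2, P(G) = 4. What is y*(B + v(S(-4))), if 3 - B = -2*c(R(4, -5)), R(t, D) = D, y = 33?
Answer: 99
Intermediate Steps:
c(F) = 1/(4 + F) (c(F) = 1/(F + 4) = 1/(4 + F))
B = 1 (B = 3 - (-2)/(4 - 5) = 3 - (-2)/(-1) = 3 - (-2)*(-1) = 3 - 1*2 = 3 - 2 = 1)
y*(B + v(S(-4))) = 33*(1 + 2) = 33*3 = 99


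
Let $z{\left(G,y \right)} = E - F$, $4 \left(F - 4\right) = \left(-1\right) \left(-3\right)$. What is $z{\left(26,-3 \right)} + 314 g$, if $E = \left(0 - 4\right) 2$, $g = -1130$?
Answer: $- \frac{1419331}{4} \approx -3.5483 \cdot 10^{5}$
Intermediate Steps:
$F = \frac{19}{4}$ ($F = 4 + \frac{\left(-1\right) \left(-3\right)}{4} = 4 + \frac{1}{4} \cdot 3 = 4 + \frac{3}{4} = \frac{19}{4} \approx 4.75$)
$E = -8$ ($E = \left(-4\right) 2 = -8$)
$z{\left(G,y \right)} = - \frac{51}{4}$ ($z{\left(G,y \right)} = -8 - \frac{19}{4} = - \frac{51}{4}$)
$z{\left(26,-3 \right)} + 314 g = - \frac{51}{4} + 314 \left(-1130\right) = - \frac{51}{4} - 354820 = - \frac{1419331}{4}$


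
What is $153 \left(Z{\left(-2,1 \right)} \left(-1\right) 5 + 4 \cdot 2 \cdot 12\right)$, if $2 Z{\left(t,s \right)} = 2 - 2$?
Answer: $14688$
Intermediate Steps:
$Z{\left(t,s \right)} = 0$ ($Z{\left(t,s \right)} = \frac{2 - 2}{2} = \frac{1}{2} \cdot 0 = 0$)
$153 \left(Z{\left(-2,1 \right)} \left(-1\right) 5 + 4 \cdot 2 \cdot 12\right) = 153 \left(0 \left(-1\right) 5 + 4 \cdot 2 \cdot 12\right) = 153 \left(0 \cdot 5 + 8 \cdot 12\right) = 153 \left(0 + 96\right) = 153 \cdot 96 = 14688$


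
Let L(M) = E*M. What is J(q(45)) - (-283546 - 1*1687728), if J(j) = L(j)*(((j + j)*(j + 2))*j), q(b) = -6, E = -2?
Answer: 1967818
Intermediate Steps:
L(M) = -2*M
J(j) = -4*j³*(2 + j) (J(j) = (-2*j)*(((j + j)*(j + 2))*j) = (-2*j)*(((2*j)*(2 + j))*j) = (-2*j)*((2*j*(2 + j))*j) = (-2*j)*(2*j²*(2 + j)) = -4*j³*(2 + j))
J(q(45)) - (-283546 - 1*1687728) = 4*(-6)³*(-2 - 1*(-6)) - (-283546 - 1*1687728) = 4*(-216)*(-2 + 6) - (-283546 - 1687728) = 4*(-216)*4 - 1*(-1971274) = -3456 + 1971274 = 1967818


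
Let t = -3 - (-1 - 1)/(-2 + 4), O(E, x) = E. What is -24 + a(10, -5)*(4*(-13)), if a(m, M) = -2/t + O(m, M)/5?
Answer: -180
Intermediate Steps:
t = -2 (t = -3 - (-2)/2 = -3 - 1*(-1) = -3 + 1 = -2)
a(m, M) = 1 + m/5 (a(m, M) = -2/(-2) + m/5 = -2*(-½) + m*(⅕) = 1 + m/5)
-24 + a(10, -5)*(4*(-13)) = -24 + (1 + (⅕)*10)*(4*(-13)) = -24 + (1 + 2)*(-52) = -24 + 3*(-52) = -24 - 156 = -180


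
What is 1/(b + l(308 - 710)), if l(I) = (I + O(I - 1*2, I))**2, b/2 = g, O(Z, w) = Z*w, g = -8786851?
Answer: 1/26228370334 ≈ 3.8127e-11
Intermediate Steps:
b = -17573702 (b = 2*(-8786851) = -17573702)
l(I) = (I + I*(-2 + I))**2 (l(I) = (I + (I - 1*2)*I)**2 = (I + (I - 2)*I)**2 = (I + (-2 + I)*I)**2 = (I + I*(-2 + I))**2)
1/(b + l(308 - 710)) = 1/(-17573702 + (308 - 710)**2*(-1 + (308 - 710))**2) = 1/(-17573702 + (-402)**2*(-1 - 402)**2) = 1/(-17573702 + 161604*(-403)**2) = 1/(-17573702 + 161604*162409) = 1/(-17573702 + 26245944036) = 1/26228370334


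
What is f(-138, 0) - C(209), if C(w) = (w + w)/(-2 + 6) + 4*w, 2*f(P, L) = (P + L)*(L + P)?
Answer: 17163/2 ≈ 8581.5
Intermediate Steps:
f(P, L) = (L + P)²/2 (f(P, L) = ((P + L)*(L + P))/2 = ((L + P)*(L + P))/2 = (L + P)²/2)
C(w) = 9*w/2 (C(w) = (2*w)/4 + 4*w = (2*w)*(¼) + 4*w = w/2 + 4*w = 9*w/2)
f(-138, 0) - C(209) = (0 - 138)²/2 - 9*209/2 = (½)*(-138)² - 1*1881/2 = (½)*19044 - 1881/2 = 9522 - 1881/2 = 17163/2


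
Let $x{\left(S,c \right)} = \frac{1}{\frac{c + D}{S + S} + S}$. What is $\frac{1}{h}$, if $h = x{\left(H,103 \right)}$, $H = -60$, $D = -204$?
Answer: $- \frac{7099}{120} \approx -59.158$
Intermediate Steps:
$x{\left(S,c \right)} = \frac{1}{S + \frac{-204 + c}{2 S}}$ ($x{\left(S,c \right)} = \frac{1}{\frac{c - 204}{S + S} + S} = \frac{1}{\frac{-204 + c}{2 S} + S} = \frac{1}{S + \frac{-204 + c}{2 S}}$)
$h = - \frac{120}{7099}$ ($h = 2 \left(-60\right) \frac{1}{-204 + 103 + 2 \left(-60\right)^{2}} = 2 \left(-60\right) \frac{1}{-204 + 103 + 2 \cdot 3600} = 2 \left(-60\right) \frac{1}{-204 + 103 + 7200} = 2 \left(-60\right) \frac{1}{7099} = - \frac{120}{7099} \approx -0.016904$)
$\frac{1}{h} = \frac{1}{- \frac{120}{7099}} = - \frac{7099}{120}$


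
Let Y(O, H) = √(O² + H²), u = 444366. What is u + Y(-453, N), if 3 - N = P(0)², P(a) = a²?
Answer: 444366 + 3*√22802 ≈ 4.4482e+5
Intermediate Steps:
N = 3 (N = 3 - (0²)² = 3 - 1*0² = 3 - 1*0 = 3 + 0 = 3)
Y(O, H) = √(H² + O²)
u + Y(-453, N) = 444366 + √(3² + (-453)²) = 444366 + √(9 + 205209) = 444366 + √205218 = 444366 + 3*√22802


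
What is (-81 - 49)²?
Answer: 16900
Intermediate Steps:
(-81 - 49)² = (-130)² = 16900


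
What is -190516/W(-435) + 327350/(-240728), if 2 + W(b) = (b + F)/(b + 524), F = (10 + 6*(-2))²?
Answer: 2040783158261/73301676 ≈ 27841.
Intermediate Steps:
F = 4 (F = (10 - 12)² = (-2)² = 4)
W(b) = -2 + (4 + b)/(524 + b) (W(b) = -2 + (b + 4)/(b + 524) = -2 + (4 + b)/(524 + b))
-190516/W(-435) + 327350/(-240728) = -190516*(524 - 435)/(-1044 - 1*(-435)) + 327350/(-240728) = -190516*89/(-1044 + 435) + 327350*(-1/240728) = -190516/((1/89)*(-609)) - 163675/120364 = -190516/(-609/89) - 163675/120364 = -190516*(-89/609) - 163675/120364 = 16955924/609 - 163675/120364 = 2040783158261/73301676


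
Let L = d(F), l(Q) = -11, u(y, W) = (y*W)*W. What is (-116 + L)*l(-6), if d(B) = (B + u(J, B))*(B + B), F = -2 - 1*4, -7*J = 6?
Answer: -25124/7 ≈ -3589.1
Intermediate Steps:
J = -6/7 (J = -⅐*6 = -6/7 ≈ -0.85714)
u(y, W) = y*W² (u(y, W) = (W*y)*W = y*W²)
F = -6 (F = -2 - 4 = -6)
d(B) = 2*B*(B - 6*B²/7) (d(B) = (B - 6*B²/7)*(B + B) = (B - 6*B²/7)*(2*B) = 2*B*(B - 6*B²/7))
L = 3096/7 (L = (-6)²*(2 - 12/7*(-6)) = 36*(2 + 72/7) = 36*(86/7) = 3096/7 ≈ 442.29)
(-116 + L)*l(-6) = (-116 + 3096/7)*(-11) = (2284/7)*(-11) = -25124/7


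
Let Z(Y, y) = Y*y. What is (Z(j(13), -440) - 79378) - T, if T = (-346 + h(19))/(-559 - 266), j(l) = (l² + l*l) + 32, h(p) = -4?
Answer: -7991888/33 ≈ -2.4218e+5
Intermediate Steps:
j(l) = 32 + 2*l² (j(l) = (l² + l²) + 32 = 2*l² + 32 = 32 + 2*l²)
T = 14/33 (T = (-346 - 4)/(-559 - 266) = -350/(-825) = -1/825*(-350) = 14/33 ≈ 0.42424)
(Z(j(13), -440) - 79378) - T = ((32 + 2*13²)*(-440) - 79378) - 1*14/33 = ((32 + 2*169)*(-440) - 79378) - 14/33 = ((32 + 338)*(-440) - 79378) - 14/33 = (370*(-440) - 79378) - 14/33 = (-162800 - 79378) - 14/33 = -242178 - 14/33 = -7991888/33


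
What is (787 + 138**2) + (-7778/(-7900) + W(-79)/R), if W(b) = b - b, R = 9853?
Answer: 78336339/3950 ≈ 19832.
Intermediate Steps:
W(b) = 0
(787 + 138**2) + (-7778/(-7900) + W(-79)/R) = (787 + 138**2) + (-7778/(-7900) + 0/9853) = (787 + 19044) + (-7778*(-1/7900) + 0*(1/9853)) = 19831 + (3889/3950 + 0) = 19831 + 3889/3950 = 78336339/3950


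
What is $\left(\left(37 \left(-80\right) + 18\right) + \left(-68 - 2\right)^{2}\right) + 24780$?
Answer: $26738$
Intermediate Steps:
$\left(\left(37 \left(-80\right) + 18\right) + \left(-68 - 2\right)^{2}\right) + 24780 = \left(\left(-2960 + 18\right) + \left(-68 + \left(-15 + 13\right)\right)^{2}\right) + 24780 = \left(-2942 + \left(-68 - 2\right)^{2}\right) + 24780 = \left(-2942 + \left(-70\right)^{2}\right) + 24780 = \left(-2942 + 4900\right) + 24780 = 1958 + 24780 = 26738$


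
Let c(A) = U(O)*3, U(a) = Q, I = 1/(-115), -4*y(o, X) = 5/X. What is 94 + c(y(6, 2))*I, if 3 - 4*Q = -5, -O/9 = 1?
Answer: 10804/115 ≈ 93.948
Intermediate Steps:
O = -9 (O = -9*1 = -9)
Q = 2 (Q = 3/4 - 1/4*(-5) = 3/4 + 5/4 = 2)
y(o, X) = -5/(4*X)
I = -1/115 ≈ -0.0086956
U(a) = 2
c(A) = 6 (c(A) = 2*3 = 6)
94 + c(y(6, 2))*I = 94 + 6*(-1/115) = 94 - 6/115 = 10804/115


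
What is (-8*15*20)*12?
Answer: -28800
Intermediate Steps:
(-8*15*20)*12 = -120*20*12 = -2400*12 = -28800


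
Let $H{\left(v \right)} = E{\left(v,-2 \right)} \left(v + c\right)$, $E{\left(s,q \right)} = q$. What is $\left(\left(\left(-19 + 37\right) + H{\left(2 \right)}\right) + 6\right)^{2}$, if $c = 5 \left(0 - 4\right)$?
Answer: $3600$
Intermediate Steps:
$c = -20$ ($c = 5 \left(-4\right) = -20$)
$H{\left(v \right)} = 40 - 2 v$ ($H{\left(v \right)} = - 2 \left(v - 20\right) = - 2 \left(-20 + v\right) = 40 - 2 v$)
$\left(\left(\left(-19 + 37\right) + H{\left(2 \right)}\right) + 6\right)^{2} = \left(\left(\left(-19 + 37\right) + \left(40 - 4\right)\right) + 6\right)^{2} = \left(\left(18 + \left(40 - 4\right)\right) + 6\right)^{2} = \left(\left(18 + 36\right) + 6\right)^{2} = \left(54 + 6\right)^{2} = 60^{2} = 3600$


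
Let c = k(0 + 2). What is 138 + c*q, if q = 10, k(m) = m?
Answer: 158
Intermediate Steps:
c = 2 (c = 0 + 2 = 2)
138 + c*q = 138 + 2*10 = 138 + 20 = 158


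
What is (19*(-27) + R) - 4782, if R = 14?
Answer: -5281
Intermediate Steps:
(19*(-27) + R) - 4782 = (19*(-27) + 14) - 4782 = (-513 + 14) - 4782 = -499 - 4782 = -5281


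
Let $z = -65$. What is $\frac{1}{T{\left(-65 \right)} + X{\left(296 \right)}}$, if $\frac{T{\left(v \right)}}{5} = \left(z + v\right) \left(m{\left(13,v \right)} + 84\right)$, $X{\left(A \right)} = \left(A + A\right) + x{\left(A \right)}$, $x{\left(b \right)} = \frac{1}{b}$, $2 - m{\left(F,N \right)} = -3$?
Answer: $- \frac{296}{16948367} \approx -1.7465 \cdot 10^{-5}$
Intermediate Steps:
$m{\left(F,N \right)} = 5$ ($m{\left(F,N \right)} = 2 - -3 = 2 + 3 = 5$)
$X{\left(A \right)} = \frac{1}{A} + 2 A$ ($X{\left(A \right)} = \left(A + A\right) + \frac{1}{A} = 2 A + \frac{1}{A} = \frac{1}{A} + 2 A$)
$T{\left(v \right)} = -28925 + 445 v$ ($T{\left(v \right)} = 5 \left(-65 + v\right) \left(5 + 84\right) = 5 \left(-65 + v\right) 89 = 5 \left(-5785 + 89 v\right) = -28925 + 445 v$)
$\frac{1}{T{\left(-65 \right)} + X{\left(296 \right)}} = \frac{1}{\left(-28925 + 445 \left(-65\right)\right) + \left(\frac{1}{296} + 2 \cdot 296\right)} = \frac{1}{\left(-28925 - 28925\right) + \left(\frac{1}{296} + 592\right)} = \frac{1}{-57850 + \frac{175233}{296}} = \frac{1}{- \frac{16948367}{296}} = - \frac{296}{16948367}$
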